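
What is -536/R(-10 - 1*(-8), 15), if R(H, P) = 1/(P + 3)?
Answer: -9648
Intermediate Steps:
R(H, P) = 1/(3 + P)
-536/R(-10 - 1*(-8), 15) = -536/(1/(3 + 15)) = -536/(1/18) = -536/1/18 = -536*18 = -9648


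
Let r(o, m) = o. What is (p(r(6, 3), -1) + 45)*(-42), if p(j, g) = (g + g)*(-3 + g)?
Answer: -2226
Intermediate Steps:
p(j, g) = 2*g*(-3 + g) (p(j, g) = (2*g)*(-3 + g) = 2*g*(-3 + g))
(p(r(6, 3), -1) + 45)*(-42) = (2*(-1)*(-3 - 1) + 45)*(-42) = (2*(-1)*(-4) + 45)*(-42) = (8 + 45)*(-42) = 53*(-42) = -2226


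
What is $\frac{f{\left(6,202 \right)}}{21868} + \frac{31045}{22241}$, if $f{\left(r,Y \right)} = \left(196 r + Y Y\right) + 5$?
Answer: $\frac{1612680445}{486366188} \approx 3.3158$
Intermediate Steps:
$f{\left(r,Y \right)} = 5 + Y^{2} + 196 r$ ($f{\left(r,Y \right)} = \left(196 r + Y^{2}\right) + 5 = \left(Y^{2} + 196 r\right) + 5 = 5 + Y^{2} + 196 r$)
$\frac{f{\left(6,202 \right)}}{21868} + \frac{31045}{22241} = \frac{5 + 202^{2} + 196 \cdot 6}{21868} + \frac{31045}{22241} = \left(5 + 40804 + 1176\right) \frac{1}{21868} + 31045 \cdot \frac{1}{22241} = 41985 \cdot \frac{1}{21868} + \frac{31045}{22241} = \frac{41985}{21868} + \frac{31045}{22241} = \frac{1612680445}{486366188}$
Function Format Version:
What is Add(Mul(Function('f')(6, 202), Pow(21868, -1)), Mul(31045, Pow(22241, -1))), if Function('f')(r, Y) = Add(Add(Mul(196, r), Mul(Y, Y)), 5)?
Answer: Rational(1612680445, 486366188) ≈ 3.3158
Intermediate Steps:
Function('f')(r, Y) = Add(5, Pow(Y, 2), Mul(196, r)) (Function('f')(r, Y) = Add(Add(Mul(196, r), Pow(Y, 2)), 5) = Add(Add(Pow(Y, 2), Mul(196, r)), 5) = Add(5, Pow(Y, 2), Mul(196, r)))
Add(Mul(Function('f')(6, 202), Pow(21868, -1)), Mul(31045, Pow(22241, -1))) = Add(Mul(Add(5, Pow(202, 2), Mul(196, 6)), Pow(21868, -1)), Mul(31045, Pow(22241, -1))) = Add(Mul(Add(5, 40804, 1176), Rational(1, 21868)), Mul(31045, Rational(1, 22241))) = Add(Mul(41985, Rational(1, 21868)), Rational(31045, 22241)) = Add(Rational(41985, 21868), Rational(31045, 22241)) = Rational(1612680445, 486366188)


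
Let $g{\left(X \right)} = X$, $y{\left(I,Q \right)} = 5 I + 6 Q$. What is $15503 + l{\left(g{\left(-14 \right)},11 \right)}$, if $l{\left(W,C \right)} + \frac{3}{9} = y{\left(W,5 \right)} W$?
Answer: $\frac{48188}{3} \approx 16063.0$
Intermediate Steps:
$l{\left(W,C \right)} = - \frac{1}{3} + W \left(30 + 5 W\right)$ ($l{\left(W,C \right)} = - \frac{1}{3} + \left(5 W + 6 \cdot 5\right) W = - \frac{1}{3} + \left(5 W + 30\right) W = - \frac{1}{3} + \left(30 + 5 W\right) W = - \frac{1}{3} + W \left(30 + 5 W\right)$)
$15503 + l{\left(g{\left(-14 \right)},11 \right)} = 15503 - \left(\frac{1}{3} + 70 \left(6 - 14\right)\right) = 15503 - \left(\frac{1}{3} + 70 \left(-8\right)\right) = 15503 + \left(- \frac{1}{3} + 560\right) = 15503 + \frac{1679}{3} = \frac{48188}{3}$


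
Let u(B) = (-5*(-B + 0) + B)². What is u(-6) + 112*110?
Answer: 13616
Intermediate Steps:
u(B) = 36*B² (u(B) = (-(-5)*B + B)² = (5*B + B)² = (6*B)² = 36*B²)
u(-6) + 112*110 = 36*(-6)² + 112*110 = 36*36 + 12320 = 1296 + 12320 = 13616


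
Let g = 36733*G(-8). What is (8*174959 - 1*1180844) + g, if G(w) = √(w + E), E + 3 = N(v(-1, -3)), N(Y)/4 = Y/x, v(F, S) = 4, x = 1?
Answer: 218828 + 36733*√5 ≈ 3.0097e+5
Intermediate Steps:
N(Y) = 4*Y (N(Y) = 4*(Y/1) = 4*(Y*1) = 4*Y)
E = 13 (E = -3 + 4*4 = -3 + 16 = 13)
G(w) = √(13 + w) (G(w) = √(w + 13) = √(13 + w))
g = 36733*√5 (g = 36733*√(13 - 8) = 36733*√5 ≈ 82138.)
(8*174959 - 1*1180844) + g = (8*174959 - 1*1180844) + 36733*√5 = (1399672 - 1180844) + 36733*√5 = 218828 + 36733*√5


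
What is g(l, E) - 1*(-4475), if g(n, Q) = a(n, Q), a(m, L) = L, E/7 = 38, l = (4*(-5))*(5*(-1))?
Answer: 4741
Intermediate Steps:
l = 100 (l = -20*(-5) = 100)
E = 266 (E = 7*38 = 266)
g(n, Q) = Q
g(l, E) - 1*(-4475) = 266 - 1*(-4475) = 266 + 4475 = 4741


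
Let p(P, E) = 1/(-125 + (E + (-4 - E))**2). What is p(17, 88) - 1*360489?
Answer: -39293302/109 ≈ -3.6049e+5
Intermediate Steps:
p(P, E) = -1/109 (p(P, E) = 1/(-125 + (-4)**2) = 1/(-125 + 16) = 1/(-109) = -1/109)
p(17, 88) - 1*360489 = -1/109 - 1*360489 = -1/109 - 360489 = -39293302/109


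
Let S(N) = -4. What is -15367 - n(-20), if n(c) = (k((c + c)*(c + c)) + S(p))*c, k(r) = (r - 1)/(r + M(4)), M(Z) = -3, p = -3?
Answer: -24636879/1597 ≈ -15427.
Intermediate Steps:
k(r) = (-1 + r)/(-3 + r) (k(r) = (r - 1)/(r - 3) = (-1 + r)/(-3 + r))
n(c) = c*(-4 + (-1 + 4*c²)/(-3 + 4*c²)) (n(c) = ((-1 + (c + c)*(c + c))/(-3 + (c + c)*(c + c)) - 4)*c = ((-1 + (2*c)*(2*c))/(-3 + (2*c)*(2*c)) - 4)*c = ((-1 + 4*c²)/(-3 + 4*c²) - 4)*c = (-4 + (-1 + 4*c²)/(-3 + 4*c²))*c = c*(-4 + (-1 + 4*c²)/(-3 + 4*c²)))
-15367 - n(-20) = -15367 - (-20)*(11 - 12*(-20)²)/(-3 + 4*(-20)²) = -15367 - (-20)*(11 - 12*400)/(-3 + 4*400) = -15367 - (-20)*(11 - 4800)/(-3 + 1600) = -15367 - (-20)*(-4789)/1597 = -15367 - 1*95780/1597 = -15367 - 95780/1597 = -24636879/1597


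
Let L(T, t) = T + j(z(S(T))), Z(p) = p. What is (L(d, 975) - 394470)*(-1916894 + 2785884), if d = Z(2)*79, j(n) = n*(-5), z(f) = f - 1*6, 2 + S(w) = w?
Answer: -343304927380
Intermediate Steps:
S(w) = -2 + w
z(f) = -6 + f (z(f) = f - 6 = -6 + f)
j(n) = -5*n
d = 158 (d = 2*79 = 158)
L(T, t) = 40 - 4*T (L(T, t) = T - 5*(-6 + (-2 + T)) = T - 5*(-8 + T) = T + (40 - 5*T) = 40 - 4*T)
(L(d, 975) - 394470)*(-1916894 + 2785884) = ((40 - 4*158) - 394470)*(-1916894 + 2785884) = ((40 - 632) - 394470)*868990 = (-592 - 394470)*868990 = -395062*868990 = -343304927380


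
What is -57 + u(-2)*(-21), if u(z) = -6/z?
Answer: -120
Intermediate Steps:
-57 + u(-2)*(-21) = -57 - 6/(-2)*(-21) = -57 - 6*(-½)*(-21) = -57 + 3*(-21) = -57 - 63 = -120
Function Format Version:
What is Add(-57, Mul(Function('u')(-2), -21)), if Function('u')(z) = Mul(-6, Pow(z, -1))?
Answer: -120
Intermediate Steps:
Add(-57, Mul(Function('u')(-2), -21)) = Add(-57, Mul(Mul(-6, Pow(-2, -1)), -21)) = Add(-57, Mul(Mul(-6, Rational(-1, 2)), -21)) = Add(-57, Mul(3, -21)) = Add(-57, -63) = -120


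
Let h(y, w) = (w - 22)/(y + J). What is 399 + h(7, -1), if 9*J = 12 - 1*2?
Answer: 28920/73 ≈ 396.16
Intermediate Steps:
J = 10/9 (J = (12 - 1*2)/9 = (12 - 2)/9 = (⅑)*10 = 10/9 ≈ 1.1111)
h(y, w) = (-22 + w)/(10/9 + y) (h(y, w) = (w - 22)/(y + 10/9) = (-22 + w)/(10/9 + y))
399 + h(7, -1) = 399 + 9*(-22 - 1)/(10 + 9*7) = 399 + 9*(-23)/(10 + 63) = 399 + 9*(-23)/73 = 399 + 9*(1/73)*(-23) = 399 - 207/73 = 28920/73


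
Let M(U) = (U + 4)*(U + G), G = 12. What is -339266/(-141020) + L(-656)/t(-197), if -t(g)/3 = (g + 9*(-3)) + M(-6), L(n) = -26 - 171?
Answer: 53104847/24960540 ≈ 2.1276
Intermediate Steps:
L(n) = -197
M(U) = (4 + U)*(12 + U) (M(U) = (U + 4)*(U + 12) = (4 + U)*(12 + U))
t(g) = 117 - 3*g (t(g) = -3*((g + 9*(-3)) + (48 + (-6)² + 16*(-6))) = -3*((g - 27) + (48 + 36 - 96)) = -3*((-27 + g) - 12) = -3*(-39 + g) = 117 - 3*g)
-339266/(-141020) + L(-656)/t(-197) = -339266/(-141020) - 197/(117 - 3*(-197)) = -339266*(-1/141020) - 197/(117 + 591) = 169633/70510 - 197/708 = 53104847/24960540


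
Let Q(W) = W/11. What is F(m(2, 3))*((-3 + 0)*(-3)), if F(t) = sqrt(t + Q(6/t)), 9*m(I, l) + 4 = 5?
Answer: 3*sqrt(5467)/11 ≈ 20.165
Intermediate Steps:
m(I, l) = 1/9 (m(I, l) = -4/9 + (1/9)*5 = -4/9 + 5/9 = 1/9)
Q(W) = W/11 (Q(W) = W*(1/11) = W/11)
F(t) = sqrt(t + 6/(11*t)) (F(t) = sqrt(t + (6/t)/11) = sqrt(t + 6/(11*t)))
F(m(2, 3))*((-3 + 0)*(-3)) = (sqrt(66/(1/9) + 121*(1/9))/11)*((-3 + 0)*(-3)) = (sqrt(66*9 + 121/9)/11)*(-3*(-3)) = (sqrt(594 + 121/9)/11)*9 = (sqrt(5467/9)/11)*9 = ((sqrt(5467)/3)/11)*9 = (sqrt(5467)/33)*9 = 3*sqrt(5467)/11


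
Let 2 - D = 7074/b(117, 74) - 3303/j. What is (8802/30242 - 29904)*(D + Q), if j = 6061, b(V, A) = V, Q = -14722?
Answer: 526581005676840561/1191428953 ≈ 4.4197e+8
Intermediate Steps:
D = -4563421/78793 (D = 2 - (7074/117 - 3303/6061) = 2 - (7074*(1/117) - 3303*1/6061) = 2 - (786/13 - 3303/6061) = 2 - 1*4721007/78793 = 2 - 4721007/78793 = -4563421/78793 ≈ -57.917)
(8802/30242 - 29904)*(D + Q) = (8802/30242 - 29904)*(-4563421/78793 - 14722) = (8802*(1/30242) - 29904)*(-1164553967/78793) = (4401/15121 - 29904)*(-1164553967/78793) = -452173983/15121*(-1164553967/78793) = 526581005676840561/1191428953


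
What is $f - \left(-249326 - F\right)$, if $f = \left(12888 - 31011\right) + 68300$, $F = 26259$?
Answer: $325762$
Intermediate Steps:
$f = 50177$ ($f = -18123 + 68300 = 50177$)
$f - \left(-249326 - F\right) = 50177 - \left(-249326 - 26259\right) = 50177 - -275585 = 50177 + 275585 = 325762$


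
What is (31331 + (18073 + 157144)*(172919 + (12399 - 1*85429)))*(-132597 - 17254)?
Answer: -2622734496545644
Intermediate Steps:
(31331 + (18073 + 157144)*(172919 + (12399 - 1*85429)))*(-132597 - 17254) = (31331 + 175217*(172919 + (12399 - 85429)))*(-149851) = (31331 + 175217*(172919 - 73030))*(-149851) = (31331 + 175217*99889)*(-149851) = (31331 + 17502250913)*(-149851) = 17502282244*(-149851) = -2622734496545644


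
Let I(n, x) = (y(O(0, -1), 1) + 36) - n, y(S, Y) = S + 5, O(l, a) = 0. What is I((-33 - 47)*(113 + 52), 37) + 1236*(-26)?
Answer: -18895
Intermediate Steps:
y(S, Y) = 5 + S
I(n, x) = 41 - n (I(n, x) = ((5 + 0) + 36) - n = (5 + 36) - n = 41 - n)
I((-33 - 47)*(113 + 52), 37) + 1236*(-26) = (41 - (-33 - 47)*(113 + 52)) + 1236*(-26) = (41 - (-80)*165) - 32136 = (41 - 1*(-13200)) - 32136 = (41 + 13200) - 32136 = 13241 - 32136 = -18895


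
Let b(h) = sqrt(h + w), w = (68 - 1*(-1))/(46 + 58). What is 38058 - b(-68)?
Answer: 38058 - I*sqrt(182078)/52 ≈ 38058.0 - 8.2059*I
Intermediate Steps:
w = 69/104 (w = (68 + 1)/104 = 69*(1/104) = 69/104 ≈ 0.66346)
b(h) = sqrt(69/104 + h) (b(h) = sqrt(h + 69/104) = sqrt(69/104 + h))
38058 - b(-68) = 38058 - sqrt(1794 + 2704*(-68))/52 = 38058 - sqrt(1794 - 183872)/52 = 38058 - sqrt(-182078)/52 = 38058 - I*sqrt(182078)/52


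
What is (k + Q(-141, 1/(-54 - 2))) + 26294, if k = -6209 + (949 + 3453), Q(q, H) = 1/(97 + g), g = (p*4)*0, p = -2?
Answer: 2375240/97 ≈ 24487.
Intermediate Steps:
g = 0 (g = -2*4*0 = -8*0 = 0)
Q(q, H) = 1/97 (Q(q, H) = 1/(97 + 0) = 1/97)
k = -1807 (k = -6209 + 4402 = -1807)
(k + Q(-141, 1/(-54 - 2))) + 26294 = (-1807 + 1/97) + 26294 = -175278/97 + 26294 = 2375240/97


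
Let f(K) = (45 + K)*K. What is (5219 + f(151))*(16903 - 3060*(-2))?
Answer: 801545745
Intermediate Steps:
f(K) = K*(45 + K)
(5219 + f(151))*(16903 - 3060*(-2)) = (5219 + 151*(45 + 151))*(16903 - 3060*(-2)) = (5219 + 151*196)*(16903 + 6120) = (5219 + 29596)*23023 = 34815*23023 = 801545745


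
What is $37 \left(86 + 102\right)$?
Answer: $6956$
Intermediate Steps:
$37 \left(86 + 102\right) = 37 \cdot 188 = 6956$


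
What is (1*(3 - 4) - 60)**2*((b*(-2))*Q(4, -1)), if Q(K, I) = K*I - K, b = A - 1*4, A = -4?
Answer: -476288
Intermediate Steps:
b = -8 (b = -4 - 1*4 = -4 - 4 = -8)
Q(K, I) = -K + I*K (Q(K, I) = I*K - K = -K + I*K)
(1*(3 - 4) - 60)**2*((b*(-2))*Q(4, -1)) = (1*(3 - 4) - 60)**2*((-8*(-2))*(4*(-1 - 1))) = (1*(-1) - 60)**2*(16*(4*(-2))) = (-1 - 60)**2*(16*(-8)) = (-61)**2*(-128) = 3721*(-128) = -476288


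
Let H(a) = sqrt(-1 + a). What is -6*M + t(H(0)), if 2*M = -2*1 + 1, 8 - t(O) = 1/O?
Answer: 11 + I ≈ 11.0 + 1.0*I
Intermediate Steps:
t(O) = 8 - 1/O
M = -1/2 (M = (-2*1 + 1)/2 = (-2 + 1)/2 = (1/2)*(-1) = -1/2 ≈ -0.50000)
-6*M + t(H(0)) = -6*(-1/2) + (8 - 1/(sqrt(-1 + 0))) = 3 + (8 - 1/(sqrt(-1))) = 3 + (8 - 1/I) = 3 + (8 - (-1)*I) = 3 + (8 + I) = 11 + I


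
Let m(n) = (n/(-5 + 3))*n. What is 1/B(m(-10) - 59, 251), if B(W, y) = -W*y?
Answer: 1/27359 ≈ 3.6551e-5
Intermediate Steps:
m(n) = -n²/2 (m(n) = (n/(-2))*n = (-n/2)*n = -n²/2)
B(W, y) = -W*y
1/B(m(-10) - 59, 251) = 1/(-1*(-½*(-10)² - 59)*251) = 1/(-1*(-½*100 - 59)*251) = 1/(-1*(-50 - 59)*251) = 1/(-1*(-109)*251) = 1/27359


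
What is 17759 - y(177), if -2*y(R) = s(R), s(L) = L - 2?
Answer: 35693/2 ≈ 17847.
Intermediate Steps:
s(L) = -2 + L
y(R) = 1 - R/2 (y(R) = -(-2 + R)/2 = 1 - R/2)
17759 - y(177) = 17759 - (1 - ½*177) = 17759 - (1 - 177/2) = 17759 - 1*(-175/2) = 17759 + 175/2 = 35693/2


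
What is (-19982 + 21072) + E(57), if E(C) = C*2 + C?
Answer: 1261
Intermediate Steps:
E(C) = 3*C (E(C) = 2*C + C = 3*C)
(-19982 + 21072) + E(57) = (-19982 + 21072) + 3*57 = 1090 + 171 = 1261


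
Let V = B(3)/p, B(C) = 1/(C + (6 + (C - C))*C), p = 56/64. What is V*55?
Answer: 440/147 ≈ 2.9932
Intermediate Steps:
p = 7/8 (p = 56*(1/64) = 7/8 ≈ 0.87500)
B(C) = 1/(7*C) (B(C) = 1/(C + (6 + 0)*C) = 1/(C + 6*C) = 1/(7*C))
V = 8/147 (V = ((⅐)/3)/(7/8) = ((⅐)*(⅓))*(8/7) = (1/21)*(8/7) = 8/147 ≈ 0.054422)
V*55 = (8/147)*55 = 440/147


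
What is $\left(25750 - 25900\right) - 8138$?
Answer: $-8288$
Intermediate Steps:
$\left(25750 - 25900\right) - 8138 = -150 - 8138 = -8288$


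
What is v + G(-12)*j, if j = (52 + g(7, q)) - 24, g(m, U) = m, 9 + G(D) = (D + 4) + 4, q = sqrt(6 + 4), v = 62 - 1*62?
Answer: -455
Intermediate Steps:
v = 0 (v = 62 - 62 = 0)
q = sqrt(10) ≈ 3.1623
G(D) = -1 + D (G(D) = -9 + ((D + 4) + 4) = -9 + ((4 + D) + 4) = -9 + (8 + D) = -1 + D)
j = 35 (j = (52 + 7) - 24 = 59 - 24 = 35)
v + G(-12)*j = 0 + (-1 - 12)*35 = 0 - 13*35 = 0 - 455 = -455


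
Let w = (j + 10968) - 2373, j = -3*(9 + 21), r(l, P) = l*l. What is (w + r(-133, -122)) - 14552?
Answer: 11642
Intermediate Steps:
r(l, P) = l²
j = -90 (j = -3*30 = -90)
w = 8505 (w = (-90 + 10968) - 2373 = 10878 - 2373 = 8505)
(w + r(-133, -122)) - 14552 = (8505 + (-133)²) - 14552 = (8505 + 17689) - 14552 = 26194 - 14552 = 11642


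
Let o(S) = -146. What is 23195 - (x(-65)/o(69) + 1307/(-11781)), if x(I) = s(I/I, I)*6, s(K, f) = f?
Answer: 19945799651/860013 ≈ 23192.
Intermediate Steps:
x(I) = 6*I (x(I) = I*6 = 6*I)
23195 - (x(-65)/o(69) + 1307/(-11781)) = 23195 - ((6*(-65))/(-146) + 1307/(-11781)) = 23195 - (-390*(-1/146) + 1307*(-1/11781)) = 23195 - (195/73 - 1307/11781) = 23195 - 1*2201884/860013 = 23195 - 2201884/860013 = 19945799651/860013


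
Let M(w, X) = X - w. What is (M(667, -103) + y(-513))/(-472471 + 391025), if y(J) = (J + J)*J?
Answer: -262784/40723 ≈ -6.4530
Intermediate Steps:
y(J) = 2*J**2 (y(J) = (2*J)*J = 2*J**2)
(M(667, -103) + y(-513))/(-472471 + 391025) = ((-103 - 1*667) + 2*(-513)**2)/(-472471 + 391025) = ((-103 - 667) + 2*263169)/(-81446) = (-770 + 526338)*(-1/81446) = 525568*(-1/81446) = -262784/40723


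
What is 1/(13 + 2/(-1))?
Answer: 1/11 ≈ 0.090909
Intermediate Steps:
1/(13 + 2/(-1)) = 1/(13 + 2*(-1)) = 1/(13 - 2) = 1/11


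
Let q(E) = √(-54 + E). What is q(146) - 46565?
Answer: -46565 + 2*√23 ≈ -46555.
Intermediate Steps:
q(146) - 46565 = √(-54 + 146) - 46565 = √92 - 46565 = 2*√23 - 46565 = -46565 + 2*√23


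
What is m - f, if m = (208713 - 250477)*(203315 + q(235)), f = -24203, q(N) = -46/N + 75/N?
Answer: -1995438723551/235 ≈ -8.4912e+9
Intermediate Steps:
q(N) = 29/N
m = -1995444411256/235 (m = (208713 - 250477)*(203315 + 29/235) = -41764*(203315 + 29*(1/235)) = -41764*(203315 + 29/235) = -41764*47779054/235 = -1995444411256/235 ≈ -8.4913e+9)
m - f = -1995444411256/235 - 1*(-24203) = -1995444411256/235 + 24203 = -1995438723551/235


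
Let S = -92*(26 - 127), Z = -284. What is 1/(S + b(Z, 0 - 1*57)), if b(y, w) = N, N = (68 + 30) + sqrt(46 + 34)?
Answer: 939/8817202 - sqrt(5)/22043005 ≈ 0.00010639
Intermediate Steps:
N = 98 + 4*sqrt(5) (N = 98 + sqrt(80) = 98 + 4*sqrt(5) ≈ 106.94)
b(y, w) = 98 + 4*sqrt(5)
S = 9292 (S = -92*(-101) = 9292)
1/(S + b(Z, 0 - 1*57)) = 1/(9292 + (98 + 4*sqrt(5))) = 1/(9390 + 4*sqrt(5))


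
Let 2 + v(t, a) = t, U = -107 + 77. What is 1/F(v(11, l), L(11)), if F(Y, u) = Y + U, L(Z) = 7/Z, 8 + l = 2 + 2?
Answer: -1/21 ≈ -0.047619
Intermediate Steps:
l = -4 (l = -8 + (2 + 2) = -8 + 4 = -4)
U = -30
v(t, a) = -2 + t
F(Y, u) = -30 + Y (F(Y, u) = Y - 30 = -30 + Y)
1/F(v(11, l), L(11)) = 1/(-30 + (-2 + 11)) = 1/(-30 + 9) = 1/(-21) = -1/21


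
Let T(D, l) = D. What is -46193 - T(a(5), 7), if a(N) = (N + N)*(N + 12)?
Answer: -46363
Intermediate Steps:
a(N) = 2*N*(12 + N) (a(N) = (2*N)*(12 + N) = 2*N*(12 + N))
-46193 - T(a(5), 7) = -46193 - 2*5*(12 + 5) = -46193 - 2*5*17 = -46193 - 1*170 = -46193 - 170 = -46363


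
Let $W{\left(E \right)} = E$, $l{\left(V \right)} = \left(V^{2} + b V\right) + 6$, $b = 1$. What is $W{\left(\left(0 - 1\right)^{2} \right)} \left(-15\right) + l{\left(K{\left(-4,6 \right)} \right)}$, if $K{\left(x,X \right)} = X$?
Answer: $33$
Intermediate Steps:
$l{\left(V \right)} = 6 + V + V^{2}$ ($l{\left(V \right)} = \left(V^{2} + 1 V\right) + 6 = \left(V^{2} + V\right) + 6 = \left(V + V^{2}\right) + 6 = 6 + V + V^{2}$)
$W{\left(\left(0 - 1\right)^{2} \right)} \left(-15\right) + l{\left(K{\left(-4,6 \right)} \right)} = \left(0 - 1\right)^{2} \left(-15\right) + \left(6 + 6 + 6^{2}\right) = \left(-1\right)^{2} \left(-15\right) + \left(6 + 6 + 36\right) = 1 \left(-15\right) + 48 = -15 + 48 = 33$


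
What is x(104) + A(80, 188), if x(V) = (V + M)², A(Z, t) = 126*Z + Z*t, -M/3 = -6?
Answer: 40004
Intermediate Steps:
M = 18 (M = -3*(-6) = 18)
x(V) = (18 + V)² (x(V) = (V + 18)² = (18 + V)²)
x(104) + A(80, 188) = (18 + 104)² + 80*(126 + 188) = 122² + 80*314 = 14884 + 25120 = 40004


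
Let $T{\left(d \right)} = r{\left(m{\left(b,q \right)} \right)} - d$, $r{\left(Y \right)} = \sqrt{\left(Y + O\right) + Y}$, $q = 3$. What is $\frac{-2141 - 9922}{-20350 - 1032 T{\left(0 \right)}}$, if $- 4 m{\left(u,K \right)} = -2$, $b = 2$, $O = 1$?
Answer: $\frac{122741025}{205996226} - \frac{3112254 \sqrt{2}}{102998113} \approx 0.55311$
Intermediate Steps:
$m{\left(u,K \right)} = \frac{1}{2}$ ($m{\left(u,K \right)} = \left(- \frac{1}{4}\right) \left(-2\right) = \frac{1}{2}$)
$r{\left(Y \right)} = \sqrt{1 + 2 Y}$ ($r{\left(Y \right)} = \sqrt{\left(Y + 1\right) + Y} = \sqrt{\left(1 + Y\right) + Y} = \sqrt{1 + 2 Y}$)
$T{\left(d \right)} = \sqrt{2} - d$ ($T{\left(d \right)} = \sqrt{1 + 2 \cdot \frac{1}{2}} - d = \sqrt{1 + 1} - d = \sqrt{2} - d$)
$\frac{-2141 - 9922}{-20350 - 1032 T{\left(0 \right)}} = \frac{-2141 - 9922}{-20350 - 1032 \left(\sqrt{2} - 0\right)} = - \frac{12063}{-20350 - 1032 \left(\sqrt{2} + 0\right)} = - \frac{12063}{-20350 - 1032 \sqrt{2}}$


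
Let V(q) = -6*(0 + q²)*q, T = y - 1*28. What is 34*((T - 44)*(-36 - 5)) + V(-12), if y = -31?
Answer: 153950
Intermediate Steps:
T = -59 (T = -31 - 1*28 = -31 - 28 = -59)
V(q) = -6*q³ (V(q) = -6*q²*q = -6*q³)
34*((T - 44)*(-36 - 5)) + V(-12) = 34*((-59 - 44)*(-36 - 5)) - 6*(-12)³ = 34*(-103*(-41)) - 6*(-1728) = 34*4223 + 10368 = 143582 + 10368 = 153950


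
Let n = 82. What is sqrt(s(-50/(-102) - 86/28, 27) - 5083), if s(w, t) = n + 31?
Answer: I*sqrt(4970) ≈ 70.498*I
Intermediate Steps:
s(w, t) = 113 (s(w, t) = 82 + 31 = 113)
sqrt(s(-50/(-102) - 86/28, 27) - 5083) = sqrt(113 - 5083) = sqrt(-4970) = I*sqrt(4970)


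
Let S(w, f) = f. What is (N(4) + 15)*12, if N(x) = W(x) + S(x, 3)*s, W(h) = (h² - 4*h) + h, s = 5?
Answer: 408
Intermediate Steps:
W(h) = h² - 3*h
N(x) = 15 + x*(-3 + x) (N(x) = x*(-3 + x) + 3*5 = x*(-3 + x) + 15 = 15 + x*(-3 + x))
(N(4) + 15)*12 = ((15 + 4*(-3 + 4)) + 15)*12 = ((15 + 4*1) + 15)*12 = ((15 + 4) + 15)*12 = (19 + 15)*12 = 34*12 = 408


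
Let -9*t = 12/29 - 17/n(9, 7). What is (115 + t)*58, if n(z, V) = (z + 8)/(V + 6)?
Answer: 60760/9 ≈ 6751.1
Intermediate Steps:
n(z, V) = (8 + z)/(6 + V)
t = 365/261 (t = -(12/29 - 17*(6 + 7)/(8 + 9))/9 = -(12*(1/29) - 17/(17/13))/9 = -(12/29 - 17/((1/13)*17))/9 = -(12/29 - 17/17/13)/9 = -(12/29 - 17*13/17)/9 = -(12/29 - 13)/9 = -⅑*(-365/29) = 365/261 ≈ 1.3985)
(115 + t)*58 = (115 + 365/261)*58 = (30380/261)*58 = 60760/9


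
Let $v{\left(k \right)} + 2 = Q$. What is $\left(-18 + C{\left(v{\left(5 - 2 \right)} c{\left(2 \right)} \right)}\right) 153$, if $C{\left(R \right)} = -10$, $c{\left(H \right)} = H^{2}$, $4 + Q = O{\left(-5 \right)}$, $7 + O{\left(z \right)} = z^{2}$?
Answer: $-4284$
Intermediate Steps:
$O{\left(z \right)} = -7 + z^{2}$
$Q = 14$ ($Q = -4 - \left(7 - \left(-5\right)^{2}\right) = -4 + \left(-7 + 25\right) = -4 + 18 = 14$)
$v{\left(k \right)} = 12$ ($v{\left(k \right)} = -2 + 14 = 12$)
$\left(-18 + C{\left(v{\left(5 - 2 \right)} c{\left(2 \right)} \right)}\right) 153 = \left(-18 - 10\right) 153 = \left(-28\right) 153 = -4284$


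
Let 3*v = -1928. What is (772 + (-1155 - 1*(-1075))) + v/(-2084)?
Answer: 1082078/1563 ≈ 692.31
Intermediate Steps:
v = -1928/3 (v = (⅓)*(-1928) = -1928/3 ≈ -642.67)
(772 + (-1155 - 1*(-1075))) + v/(-2084) = (772 + (-1155 - 1*(-1075))) - 1928/3/(-2084) = (772 + (-1155 + 1075)) - 1928/3*(-1/2084) = (772 - 80) + 482/1563 = 692 + 482/1563 = 1082078/1563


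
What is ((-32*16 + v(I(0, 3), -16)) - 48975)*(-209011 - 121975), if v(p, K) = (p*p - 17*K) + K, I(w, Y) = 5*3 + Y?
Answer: 16187532302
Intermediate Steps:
I(w, Y) = 15 + Y
v(p, K) = p**2 - 16*K (v(p, K) = (p**2 - 17*K) + K = p**2 - 16*K)
((-32*16 + v(I(0, 3), -16)) - 48975)*(-209011 - 121975) = ((-32*16 + ((15 + 3)**2 - 16*(-16))) - 48975)*(-209011 - 121975) = ((-512 + (18**2 + 256)) - 48975)*(-330986) = ((-512 + (324 + 256)) - 48975)*(-330986) = ((-512 + 580) - 48975)*(-330986) = (68 - 48975)*(-330986) = -48907*(-330986) = 16187532302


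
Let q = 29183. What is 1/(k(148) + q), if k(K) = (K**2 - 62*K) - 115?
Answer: 1/41796 ≈ 2.3926e-5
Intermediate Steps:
k(K) = -115 + K**2 - 62*K
1/(k(148) + q) = 1/((-115 + 148**2 - 62*148) + 29183) = 1/((-115 + 21904 - 9176) + 29183) = 1/(12613 + 29183) = 1/41796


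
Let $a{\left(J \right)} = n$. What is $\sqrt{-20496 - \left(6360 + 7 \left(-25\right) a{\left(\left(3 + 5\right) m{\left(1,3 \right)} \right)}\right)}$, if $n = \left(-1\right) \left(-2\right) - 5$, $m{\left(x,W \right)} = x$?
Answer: $i \sqrt{27381} \approx 165.47 i$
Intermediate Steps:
$n = -3$ ($n = 2 - 5 = -3$)
$a{\left(J \right)} = -3$
$\sqrt{-20496 - \left(6360 + 7 \left(-25\right) a{\left(\left(3 + 5\right) m{\left(1,3 \right)} \right)}\right)} = \sqrt{-20496 - \left(6360 + 7 \left(-25\right) \left(-3\right)\right)} = \sqrt{-20496 - \left(6360 - -525\right)} = \sqrt{-20496 - 6885} = \sqrt{-27381} = i \sqrt{27381}$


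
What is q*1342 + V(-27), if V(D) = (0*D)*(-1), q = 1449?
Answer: 1944558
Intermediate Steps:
V(D) = 0 (V(D) = 0*(-1) = 0)
q*1342 + V(-27) = 1449*1342 + 0 = 1944558 + 0 = 1944558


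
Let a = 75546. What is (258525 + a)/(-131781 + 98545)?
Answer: -334071/33236 ≈ -10.051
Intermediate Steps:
(258525 + a)/(-131781 + 98545) = (258525 + 75546)/(-131781 + 98545) = 334071/(-33236) = 334071*(-1/33236) = -334071/33236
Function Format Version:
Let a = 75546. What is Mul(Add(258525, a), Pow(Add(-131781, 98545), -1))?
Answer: Rational(-334071, 33236) ≈ -10.051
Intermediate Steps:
Mul(Add(258525, a), Pow(Add(-131781, 98545), -1)) = Mul(Add(258525, 75546), Pow(Add(-131781, 98545), -1)) = Mul(334071, Pow(-33236, -1)) = Mul(334071, Rational(-1, 33236)) = Rational(-334071, 33236)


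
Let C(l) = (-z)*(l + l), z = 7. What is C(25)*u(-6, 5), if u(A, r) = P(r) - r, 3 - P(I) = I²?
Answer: 9450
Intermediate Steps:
P(I) = 3 - I²
u(A, r) = 3 - r - r² (u(A, r) = (3 - r²) - r = 3 - r - r²)
C(l) = -14*l (C(l) = (-1*7)*(l + l) = -14*l)
C(25)*u(-6, 5) = (-14*25)*(3 - 1*5 - 1*5²) = -350*(3 - 5 - 1*25) = -350*(3 - 5 - 25) = -350*(-27) = 9450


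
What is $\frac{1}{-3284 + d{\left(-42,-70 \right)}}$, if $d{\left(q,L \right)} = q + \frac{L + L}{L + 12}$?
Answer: $- \frac{29}{96384} \approx -0.00030088$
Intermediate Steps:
$d{\left(q,L \right)} = q + \frac{2 L}{12 + L}$
$\frac{1}{-3284 + d{\left(-42,-70 \right)}} = \frac{1}{-3284 + \frac{2 \left(-70\right) + 12 \left(-42\right) - -2940}{12 - 70}} = \frac{1}{-3284 + \frac{-140 - 504 + 2940}{-58}} = \frac{1}{-3284 - \frac{1148}{29}} = \frac{1}{- \frac{96384}{29}} = - \frac{29}{96384}$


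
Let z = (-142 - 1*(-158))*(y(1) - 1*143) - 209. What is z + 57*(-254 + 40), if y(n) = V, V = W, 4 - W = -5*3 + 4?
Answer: -14455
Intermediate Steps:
W = 15 (W = 4 - (-5*3 + 4) = 4 - (-15 + 4) = 4 - 1*(-11) = 4 + 11 = 15)
V = 15
y(n) = 15
z = -2257 (z = (-142 - 1*(-158))*(15 - 1*143) - 209 = (-142 + 158)*(15 - 143) - 209 = 16*(-128) - 209 = -2048 - 209 = -2257)
z + 57*(-254 + 40) = -2257 + 57*(-254 + 40) = -2257 + 57*(-214) = -2257 - 12198 = -14455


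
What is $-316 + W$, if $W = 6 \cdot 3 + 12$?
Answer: $-286$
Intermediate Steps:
$W = 30$ ($W = 18 + 12 = 30$)
$-316 + W = -316 + 30 = -286$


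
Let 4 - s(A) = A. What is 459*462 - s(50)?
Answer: 212104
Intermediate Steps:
s(A) = 4 - A
459*462 - s(50) = 459*462 - (4 - 1*50) = 212058 - (4 - 50) = 212058 - 1*(-46) = 212058 + 46 = 212104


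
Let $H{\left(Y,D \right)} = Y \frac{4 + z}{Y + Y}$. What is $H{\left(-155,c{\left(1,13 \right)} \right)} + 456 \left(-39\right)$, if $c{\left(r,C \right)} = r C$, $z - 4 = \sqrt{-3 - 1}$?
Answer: $-17780 + i \approx -17780.0 + 1.0 i$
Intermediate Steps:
$z = 4 + 2 i$ ($z = 4 + \sqrt{-3 - 1} = 4 + \sqrt{-4} = 4 + 2 i \approx 4.0 + 2.0 i$)
$c{\left(r,C \right)} = C r$
$H{\left(Y,D \right)} = 4 + i$ ($H{\left(Y,D \right)} = Y \frac{4 + \left(4 + 2 i\right)}{Y + Y} = Y \frac{8 + 2 i}{2 Y} = 4 + i$)
$H{\left(-155,c{\left(1,13 \right)} \right)} + 456 \left(-39\right) = \left(4 + i\right) + 456 \left(-39\right) = \left(4 + i\right) - 17784 = -17780 + i$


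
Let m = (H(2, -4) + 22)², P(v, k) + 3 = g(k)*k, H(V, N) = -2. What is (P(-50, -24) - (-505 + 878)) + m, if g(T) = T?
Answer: 600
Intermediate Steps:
P(v, k) = -3 + k² (P(v, k) = -3 + k*k = -3 + k²)
m = 400 (m = (-2 + 22)² = 20² = 400)
(P(-50, -24) - (-505 + 878)) + m = ((-3 + (-24)²) - (-505 + 878)) + 400 = ((-3 + 576) - 1*373) + 400 = (573 - 373) + 400 = 200 + 400 = 600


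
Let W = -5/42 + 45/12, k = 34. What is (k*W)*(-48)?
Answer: -41480/7 ≈ -5925.7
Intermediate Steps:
W = 305/84 (W = -5*1/42 + 45*(1/12) = -5/42 + 15/4 = 305/84 ≈ 3.6310)
(k*W)*(-48) = (34*(305/84))*(-48) = (5185/42)*(-48) = -41480/7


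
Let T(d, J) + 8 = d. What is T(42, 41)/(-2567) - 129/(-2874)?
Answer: 4577/144658 ≈ 0.031640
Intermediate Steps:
T(d, J) = -8 + d
T(42, 41)/(-2567) - 129/(-2874) = (-8 + 42)/(-2567) - 129/(-2874) = 34*(-1/2567) - 129*(-1/2874) = -2/151 + 43/958 = 4577/144658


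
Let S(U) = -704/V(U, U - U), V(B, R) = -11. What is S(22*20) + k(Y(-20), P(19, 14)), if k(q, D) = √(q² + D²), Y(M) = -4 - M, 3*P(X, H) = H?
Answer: 242/3 ≈ 80.667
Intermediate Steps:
P(X, H) = H/3
S(U) = 64 (S(U) = -704/(-11) = -704*(-1/11) = 64)
k(q, D) = √(D² + q²)
S(22*20) + k(Y(-20), P(19, 14)) = 64 + √(((⅓)*14)² + (-4 - 1*(-20))²) = 64 + √((14/3)² + (-4 + 20)²) = 64 + √(196/9 + 16²) = 64 + √(196/9 + 256) = 64 + √(2500/9) = 64 + 50/3 = 242/3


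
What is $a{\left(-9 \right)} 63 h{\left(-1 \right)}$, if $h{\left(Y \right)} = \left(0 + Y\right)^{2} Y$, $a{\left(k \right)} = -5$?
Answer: $315$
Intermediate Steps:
$h{\left(Y \right)} = Y^{3}$ ($h{\left(Y \right)} = Y^{2} Y = Y^{3}$)
$a{\left(-9 \right)} 63 h{\left(-1 \right)} = \left(-5\right) 63 \left(-1\right)^{3} = \left(-315\right) \left(-1\right) = 315$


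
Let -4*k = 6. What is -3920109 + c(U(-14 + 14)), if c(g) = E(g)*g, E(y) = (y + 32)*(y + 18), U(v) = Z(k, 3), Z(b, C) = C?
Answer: -3917904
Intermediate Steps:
k = -3/2 (k = -¼*6 = -3/2 ≈ -1.5000)
U(v) = 3
E(y) = (18 + y)*(32 + y) (E(y) = (32 + y)*(18 + y) = (18 + y)*(32 + y))
c(g) = g*(576 + g² + 50*g) (c(g) = (576 + g² + 50*g)*g = g*(576 + g² + 50*g))
-3920109 + c(U(-14 + 14)) = -3920109 + 3*(576 + 3² + 50*3) = -3920109 + 3*(576 + 9 + 150) = -3920109 + 3*735 = -3920109 + 2205 = -3917904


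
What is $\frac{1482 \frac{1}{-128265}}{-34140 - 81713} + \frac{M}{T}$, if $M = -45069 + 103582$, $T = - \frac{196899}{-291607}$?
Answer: $\frac{84517084118777618971}{975298835158485} \approx 86658.0$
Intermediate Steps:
$T = \frac{196899}{291607}$ ($T = \left(-196899\right) \left(- \frac{1}{291607}\right) = \frac{196899}{291607} \approx 0.67522$)
$M = 58513$
$\frac{1482 \frac{1}{-128265}}{-34140 - 81713} + \frac{M}{T} = \frac{1482 \frac{1}{-128265}}{-34140 - 81713} + \frac{58513}{\frac{196899}{291607}} = \frac{1482 \left(- \frac{1}{128265}\right)}{-115853} + 58513 \cdot \frac{291607}{196899} = \left(- \frac{494}{42755}\right) \left(- \frac{1}{115853}\right) + \frac{17062800391}{196899} = \frac{494}{4953295015} + \frac{17062800391}{196899} = \frac{84517084118777618971}{975298835158485}$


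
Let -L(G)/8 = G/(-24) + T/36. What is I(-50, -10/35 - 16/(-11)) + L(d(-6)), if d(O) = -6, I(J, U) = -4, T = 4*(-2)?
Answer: -38/9 ≈ -4.2222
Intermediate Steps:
T = -8
L(G) = 16/9 + G/3 (L(G) = -8*(G/(-24) - 8/36) = -8*(G*(-1/24) - 8*1/36) = -8*(-G/24 - 2/9) = -8*(-2/9 - G/24) = 16/9 + G/3)
I(-50, -10/35 - 16/(-11)) + L(d(-6)) = -4 + (16/9 + (1/3)*(-6)) = -4 + (16/9 - 2) = -4 - 2/9 = -38/9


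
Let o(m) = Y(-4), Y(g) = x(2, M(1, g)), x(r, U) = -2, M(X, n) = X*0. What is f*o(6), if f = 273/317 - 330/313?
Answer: 38322/99221 ≈ 0.38623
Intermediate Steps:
M(X, n) = 0
Y(g) = -2
o(m) = -2
f = -19161/99221 (f = 273*(1/317) - 330*1/313 = 273/317 - 330/313 = -19161/99221 ≈ -0.19311)
f*o(6) = -19161/99221*(-2) = 38322/99221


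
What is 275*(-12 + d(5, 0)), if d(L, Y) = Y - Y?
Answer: -3300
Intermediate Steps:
d(L, Y) = 0
275*(-12 + d(5, 0)) = 275*(-12 + 0) = 275*(-12) = -3300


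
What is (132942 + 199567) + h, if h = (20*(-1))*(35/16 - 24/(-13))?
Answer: 17286273/52 ≈ 3.3243e+5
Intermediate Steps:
h = -4195/52 (h = -20*(35*(1/16) - 24*(-1/13)) = -20*(35/16 + 24/13) = -20*839/208 = -4195/52 ≈ -80.673)
(132942 + 199567) + h = (132942 + 199567) - 4195/52 = 332509 - 4195/52 = 17286273/52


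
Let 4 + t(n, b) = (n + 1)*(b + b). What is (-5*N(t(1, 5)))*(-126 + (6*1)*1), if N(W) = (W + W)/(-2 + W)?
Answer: 9600/7 ≈ 1371.4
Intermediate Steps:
t(n, b) = -4 + 2*b*(1 + n) (t(n, b) = -4 + (n + 1)*(b + b) = -4 + (1 + n)*(2*b) = -4 + 2*b*(1 + n))
N(W) = 2*W/(-2 + W) (N(W) = (2*W)/(-2 + W) = 2*W/(-2 + W))
(-5*N(t(1, 5)))*(-126 + (6*1)*1) = (-10*(-4 + 2*5 + 2*5*1)/(-2 + (-4 + 2*5 + 2*5*1)))*(-126 + (6*1)*1) = (-10*(-4 + 10 + 10)/(-2 + (-4 + 10 + 10)))*(-126 + 6*1) = (-10*16/(-2 + 16))*(-126 + 6) = -10*16/14*(-120) = -5*16/7*(-120) = -80/7*(-120) = 9600/7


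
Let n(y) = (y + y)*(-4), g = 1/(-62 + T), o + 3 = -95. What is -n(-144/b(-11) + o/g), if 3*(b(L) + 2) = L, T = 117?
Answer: -729584/17 ≈ -42917.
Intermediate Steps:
o = -98 (o = -3 - 95 = -98)
b(L) = -2 + L/3
g = 1/55 (g = 1/(-62 + 117) = 1/55 ≈ 0.018182)
n(y) = -8*y (n(y) = (2*y)*(-4) = -8*y)
-n(-144/b(-11) + o/g) = -(-8)*(-144/(-2 + (1/3)*(-11)) - 98/1/55) = -(-8)*(-144/(-2 - 11/3) - 98*55) = -(-8)*(-144/(-17/3) - 5390) = -(-8)*(-144*(-3/17) - 5390) = -(-8)*(432/17 - 5390) = -(-8)*(-91198)/17 = -1*729584/17 = -729584/17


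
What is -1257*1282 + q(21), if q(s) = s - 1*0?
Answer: -1611453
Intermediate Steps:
q(s) = s (q(s) = s + 0 = s)
-1257*1282 + q(21) = -1257*1282 + 21 = -1611474 + 21 = -1611453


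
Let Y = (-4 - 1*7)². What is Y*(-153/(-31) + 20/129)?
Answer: 2463197/3999 ≈ 615.95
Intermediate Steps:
Y = 121 (Y = (-4 - 7)² = (-11)² = 121)
Y*(-153/(-31) + 20/129) = 121*(-153/(-31) + 20/129) = 121*(-153*(-1/31) + 20*(1/129)) = 121*(153/31 + 20/129) = 121*(20357/3999) = 2463197/3999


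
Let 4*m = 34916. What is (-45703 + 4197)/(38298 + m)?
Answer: -41506/47027 ≈ -0.88260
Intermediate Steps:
m = 8729 (m = (1/4)*34916 = 8729)
(-45703 + 4197)/(38298 + m) = (-45703 + 4197)/(38298 + 8729) = -41506/47027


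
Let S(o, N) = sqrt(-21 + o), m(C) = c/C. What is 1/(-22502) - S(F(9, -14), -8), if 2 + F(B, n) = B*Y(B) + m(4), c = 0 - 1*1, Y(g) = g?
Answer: -1/22502 - sqrt(231)/2 ≈ -7.5994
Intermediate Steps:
c = -1 (c = 0 - 1 = -1)
m(C) = -1/C
F(B, n) = -9/4 + B**2 (F(B, n) = -2 + (B*B - 1/4) = -2 + (B**2 - 1*1/4) = -2 + (B**2 - 1/4) = -2 + (-1/4 + B**2) = -9/4 + B**2)
1/(-22502) - S(F(9, -14), -8) = 1/(-22502) - sqrt(-21 + (-9/4 + 9**2)) = -1/22502 - sqrt(-21 + (-9/4 + 81)) = -1/22502 - sqrt(-21 + 315/4) = -1/22502 - sqrt(231/4) = -1/22502 - sqrt(231)/2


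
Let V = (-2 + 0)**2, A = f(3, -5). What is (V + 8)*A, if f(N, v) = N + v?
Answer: -24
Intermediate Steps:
A = -2 (A = 3 - 5 = -2)
V = 4 (V = (-2)**2 = 4)
(V + 8)*A = (4 + 8)*(-2) = 12*(-2) = -24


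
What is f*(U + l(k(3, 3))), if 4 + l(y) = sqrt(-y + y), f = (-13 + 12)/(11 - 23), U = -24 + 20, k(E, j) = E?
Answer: -2/3 ≈ -0.66667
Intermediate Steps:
U = -4
f = 1/12 (f = -1/(-12) = -1*(-1/12) = 1/12 ≈ 0.083333)
l(y) = -4 (l(y) = -4 + sqrt(-y + y) = -4 + sqrt(0) = -4 + 0 = -4)
f*(U + l(k(3, 3))) = (-4 - 4)/12 = (1/12)*(-8) = -2/3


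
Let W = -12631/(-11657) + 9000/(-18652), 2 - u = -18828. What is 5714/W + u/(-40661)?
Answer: 12628429604724324/1328399058083 ≈ 9506.5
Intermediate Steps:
u = 18830 (u = 2 - 1*(-18828) = 2 + 18828 = 18830)
W = 32670103/54356591 (W = -12631*(-1/11657) + 9000*(-1/18652) = 12631/11657 - 2250/4663 = 32670103/54356591 ≈ 0.60103)
5714/W + u/(-40661) = 5714/(32670103/54356591) + 18830/(-40661) = 5714*(54356591/32670103) + 18830*(-1/40661) = 310593560974/32670103 - 18830/40661 = 12628429604724324/1328399058083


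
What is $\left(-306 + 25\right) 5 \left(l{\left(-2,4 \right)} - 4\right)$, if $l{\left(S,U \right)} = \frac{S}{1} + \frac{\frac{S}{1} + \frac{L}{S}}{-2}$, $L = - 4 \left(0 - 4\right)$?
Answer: $1405$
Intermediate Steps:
$L = 16$ ($L = - 4 \left(0 - 4\right) = \left(-4\right) \left(-4\right) = 16$)
$l{\left(S,U \right)} = \frac{S}{2} - \frac{8}{S}$ ($l{\left(S,U \right)} = \frac{S}{1} + \frac{\frac{S}{1} + \frac{16}{S}}{-2} = S 1 + \left(S 1 + \frac{16}{S}\right) \left(- \frac{1}{2}\right) = S + \left(S + \frac{16}{S}\right) \left(- \frac{1}{2}\right) = S - \left(\frac{S}{2} + \frac{8}{S}\right) = \frac{S}{2} - \frac{8}{S}$)
$\left(-306 + 25\right) 5 \left(l{\left(-2,4 \right)} - 4\right) = \left(-306 + 25\right) 5 \left(\left(\frac{1}{2} \left(-2\right) - \frac{8}{-2}\right) - 4\right) = - 281 \cdot 5 \left(\left(-1 - -4\right) - 4\right) = - 281 \cdot 5 \left(\left(-1 + 4\right) - 4\right) = - 281 \cdot 5 \left(3 - 4\right) = - 281 \cdot 5 \left(-1\right) = \left(-281\right) \left(-5\right) = 1405$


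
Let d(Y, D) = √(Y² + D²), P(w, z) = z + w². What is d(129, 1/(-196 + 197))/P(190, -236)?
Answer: √16642/35864 ≈ 0.0035970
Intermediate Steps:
d(Y, D) = √(D² + Y²)
d(129, 1/(-196 + 197))/P(190, -236) = √((1/(-196 + 197))² + 129²)/(-236 + 190²) = √((1/1)² + 16641)/(-236 + 36100) = √(1² + 16641)/35864 = √(1 + 16641)*(1/35864) = √16642*(1/35864) = √16642/35864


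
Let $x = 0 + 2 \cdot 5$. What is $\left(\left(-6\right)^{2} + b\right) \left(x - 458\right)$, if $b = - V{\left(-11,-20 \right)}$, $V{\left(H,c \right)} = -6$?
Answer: $-18816$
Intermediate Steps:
$x = 10$ ($x = 0 + 10 = 10$)
$b = 6$ ($b = \left(-1\right) \left(-6\right) = 6$)
$\left(\left(-6\right)^{2} + b\right) \left(x - 458\right) = \left(\left(-6\right)^{2} + 6\right) \left(10 - 458\right) = \left(36 + 6\right) \left(-448\right) = 42 \left(-448\right) = -18816$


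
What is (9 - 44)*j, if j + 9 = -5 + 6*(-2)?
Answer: 910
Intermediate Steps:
j = -26 (j = -9 + (-5 + 6*(-2)) = -9 + (-5 - 12) = -9 - 17 = -26)
(9 - 44)*j = (9 - 44)*(-26) = -35*(-26) = 910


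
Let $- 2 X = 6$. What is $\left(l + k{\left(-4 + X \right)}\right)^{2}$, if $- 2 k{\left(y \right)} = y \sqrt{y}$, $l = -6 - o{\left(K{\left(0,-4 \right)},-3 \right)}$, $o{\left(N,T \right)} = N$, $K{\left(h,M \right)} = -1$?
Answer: $\frac{\left(10 - 7 i \sqrt{7}\right)^{2}}{4} \approx -60.75 - 92.601 i$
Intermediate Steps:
$X = -3$ ($X = \left(- \frac{1}{2}\right) 6 = -3$)
$l = -5$ ($l = -6 - -1 = -6 + 1 = -5$)
$k{\left(y \right)} = - \frac{y^{\frac{3}{2}}}{2}$ ($k{\left(y \right)} = - \frac{y \sqrt{y}}{2} = - \frac{y^{\frac{3}{2}}}{2}$)
$\left(l + k{\left(-4 + X \right)}\right)^{2} = \left(-5 - \frac{\left(-4 - 3\right)^{\frac{3}{2}}}{2}\right)^{2} = \left(-5 - \frac{\left(-7\right)^{\frac{3}{2}}}{2}\right)^{2} = \left(-5 - \frac{\left(-7\right) i \sqrt{7}}{2}\right)^{2} = \left(-5 + \frac{7 i \sqrt{7}}{2}\right)^{2}$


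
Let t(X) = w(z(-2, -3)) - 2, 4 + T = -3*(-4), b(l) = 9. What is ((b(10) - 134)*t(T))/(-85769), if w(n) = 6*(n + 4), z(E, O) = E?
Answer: 1250/85769 ≈ 0.014574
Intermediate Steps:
T = 8 (T = -4 - 3*(-4) = -4 + 12 = 8)
w(n) = 24 + 6*n (w(n) = 6*(4 + n) = 24 + 6*n)
t(X) = 10 (t(X) = (24 + 6*(-2)) - 2 = (24 - 12) - 2 = 12 - 2 = 10)
((b(10) - 134)*t(T))/(-85769) = ((9 - 134)*10)/(-85769) = -125*10*(-1/85769) = -1250*(-1/85769) = 1250/85769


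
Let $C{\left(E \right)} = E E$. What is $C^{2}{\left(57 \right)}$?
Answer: $10556001$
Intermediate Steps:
$C{\left(E \right)} = E^{2}$
$C^{2}{\left(57 \right)} = \left(57^{2}\right)^{2} = 3249^{2} = 10556001$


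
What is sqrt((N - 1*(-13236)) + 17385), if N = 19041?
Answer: 3*sqrt(5518) ≈ 222.85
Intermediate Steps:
sqrt((N - 1*(-13236)) + 17385) = sqrt((19041 - 1*(-13236)) + 17385) = sqrt((19041 + 13236) + 17385) = sqrt(32277 + 17385) = sqrt(49662) = 3*sqrt(5518)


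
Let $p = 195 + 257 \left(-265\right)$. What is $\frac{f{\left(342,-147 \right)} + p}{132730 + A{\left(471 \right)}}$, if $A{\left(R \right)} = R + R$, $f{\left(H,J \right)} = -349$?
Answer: $- \frac{68259}{133672} \approx -0.51065$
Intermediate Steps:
$A{\left(R \right)} = 2 R$
$p = -67910$ ($p = 195 - 68105 = -67910$)
$\frac{f{\left(342,-147 \right)} + p}{132730 + A{\left(471 \right)}} = \frac{-349 - 67910}{132730 + 2 \cdot 471} = - \frac{68259}{132730 + 942} = - \frac{68259}{133672}$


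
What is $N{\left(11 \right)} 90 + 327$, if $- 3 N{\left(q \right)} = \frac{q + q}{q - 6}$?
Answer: $195$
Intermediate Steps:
$N{\left(q \right)} = - \frac{2 q}{3 \left(-6 + q\right)}$ ($N{\left(q \right)} = - \frac{\left(q + q\right) \frac{1}{q - 6}}{3} = - \frac{2 q \frac{1}{-6 + q}}{3} = - \frac{2 q}{3 \left(-6 + q\right)}$)
$N{\left(11 \right)} 90 + 327 = \left(-2\right) 11 \frac{1}{-18 + 3 \cdot 11} \cdot 90 + 327 = \left(-2\right) 11 \frac{1}{-18 + 33} \cdot 90 + 327 = \left(-2\right) 11 \cdot \frac{1}{15} \cdot 90 + 327 = \left(- \frac{22}{15}\right) 90 + 327 = -132 + 327 = 195$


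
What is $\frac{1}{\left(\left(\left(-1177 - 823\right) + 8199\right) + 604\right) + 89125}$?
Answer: $\frac{1}{95928} \approx 1.0424 \cdot 10^{-5}$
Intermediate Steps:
$\frac{1}{\left(\left(\left(-1177 - 823\right) + 8199\right) + 604\right) + 89125} = \frac{1}{\left(\left(-2000 + 8199\right) + 604\right) + 89125} = \frac{1}{\left(6199 + 604\right) + 89125} = \frac{1}{6803 + 89125} = \frac{1}{95928}$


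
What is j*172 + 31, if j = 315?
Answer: 54211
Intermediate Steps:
j*172 + 31 = 315*172 + 31 = 54180 + 31 = 54211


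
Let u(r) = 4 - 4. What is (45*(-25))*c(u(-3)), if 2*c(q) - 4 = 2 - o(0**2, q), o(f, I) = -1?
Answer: -7875/2 ≈ -3937.5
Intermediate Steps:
u(r) = 0
c(q) = 7/2 (c(q) = 2 + (2 - 1*(-1))/2 = 2 + (2 + 1)/2 = 2 + (1/2)*3 = 2 + 3/2 = 7/2)
(45*(-25))*c(u(-3)) = (45*(-25))*(7/2) = -1125*7/2 = -7875/2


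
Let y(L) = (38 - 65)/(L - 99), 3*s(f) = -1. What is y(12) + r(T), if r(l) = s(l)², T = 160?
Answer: 110/261 ≈ 0.42146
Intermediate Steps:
s(f) = -⅓ (s(f) = (⅓)*(-1) = -⅓)
y(L) = -27/(-99 + L)
r(l) = ⅑ (r(l) = (-⅓)² = ⅑)
y(12) + r(T) = -27/(-99 + 12) + ⅑ = -27/(-87) + ⅑ = -27*(-1/87) + ⅑ = 9/29 + ⅑ = 110/261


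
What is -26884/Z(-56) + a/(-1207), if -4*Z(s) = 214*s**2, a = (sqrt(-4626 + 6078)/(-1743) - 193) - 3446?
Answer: 160746463/50626408 + 22*sqrt(3)/2103801 ≈ 3.1752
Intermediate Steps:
a = -3639 - 22*sqrt(3)/1743 (a = (sqrt(1452)*(-1/1743) - 193) - 3446 = ((22*sqrt(3))*(-1/1743) - 193) - 3446 = (-22*sqrt(3)/1743 - 193) - 3446 = (-193 - 22*sqrt(3)/1743) - 3446 = -3639 - 22*sqrt(3)/1743 ≈ -3639.0)
Z(s) = -107*s**2/2
-26884/Z(-56) + a/(-1207) = -26884/((-107/2*(-56)**2)) + (-3639 - 22*sqrt(3)/1743)/(-1207) = -26884/((-107/2*3136)) + (-3639 - 22*sqrt(3)/1743)*(-1/1207) = -26884/(-167776) + (3639/1207 + 22*sqrt(3)/2103801) = -26884*(-1/167776) + (3639/1207 + 22*sqrt(3)/2103801) = 6721/41944 + (3639/1207 + 22*sqrt(3)/2103801) = 160746463/50626408 + 22*sqrt(3)/2103801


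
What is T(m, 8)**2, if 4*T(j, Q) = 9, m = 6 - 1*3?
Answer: 81/16 ≈ 5.0625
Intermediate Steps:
m = 3 (m = 6 - 3 = 3)
T(j, Q) = 9/4 (T(j, Q) = (1/4)*9 = 9/4)
T(m, 8)**2 = (9/4)**2 = 81/16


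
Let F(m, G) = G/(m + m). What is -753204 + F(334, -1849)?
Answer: -503142121/668 ≈ -7.5321e+5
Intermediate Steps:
F(m, G) = G/(2*m) (F(m, G) = G/((2*m)) = G*(1/(2*m)) = G/(2*m))
-753204 + F(334, -1849) = -753204 + (½)*(-1849)/334 = -753204 + (½)*(-1849)*(1/334) = -753204 - 1849/668 = -503142121/668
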